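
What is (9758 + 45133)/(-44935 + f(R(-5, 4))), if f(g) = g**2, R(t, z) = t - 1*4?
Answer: -54891/44854 ≈ -1.2238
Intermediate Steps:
R(t, z) = -4 + t (R(t, z) = t - 4 = -4 + t)
(9758 + 45133)/(-44935 + f(R(-5, 4))) = (9758 + 45133)/(-44935 + (-4 - 5)**2) = 54891/(-44935 + (-9)**2) = 54891/(-44935 + 81) = 54891/(-44854) = 54891*(-1/44854) = -54891/44854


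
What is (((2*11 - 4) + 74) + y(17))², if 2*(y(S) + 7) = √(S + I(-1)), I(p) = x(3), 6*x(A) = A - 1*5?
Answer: 43375/6 + 425*√6/3 ≈ 7576.2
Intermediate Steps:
x(A) = -⅚ + A/6 (x(A) = (A - 1*5)/6 = (A - 5)/6 = (-5 + A)/6 = -⅚ + A/6)
I(p) = -⅓ (I(p) = -⅚ + (⅙)*3 = -⅚ + ½ = -⅓)
y(S) = -7 + √(-⅓ + S)/2 (y(S) = -7 + √(S - ⅓)/2 = -7 + √(-⅓ + S)/2)
(((2*11 - 4) + 74) + y(17))² = (((2*11 - 4) + 74) + (-7 + √(-3 + 9*17)/6))² = (((22 - 4) + 74) + (-7 + √(-3 + 153)/6))² = ((18 + 74) + (-7 + √150/6))² = (92 + (-7 + (5*√6)/6))² = (92 + (-7 + 5*√6/6))² = (85 + 5*√6/6)²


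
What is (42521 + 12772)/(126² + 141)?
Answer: 18431/5339 ≈ 3.4521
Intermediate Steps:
(42521 + 12772)/(126² + 141) = 55293/(15876 + 141) = 55293/16017 = 55293*(1/16017) = 18431/5339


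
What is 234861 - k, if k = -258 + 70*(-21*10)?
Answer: 249819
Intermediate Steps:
k = -14958 (k = -258 + 70*(-210) = -258 - 14700 = -14958)
234861 - k = 234861 - 1*(-14958) = 234861 + 14958 = 249819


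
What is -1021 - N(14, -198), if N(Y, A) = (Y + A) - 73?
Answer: -764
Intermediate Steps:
N(Y, A) = -73 + A + Y (N(Y, A) = (A + Y) - 73 = -73 + A + Y)
-1021 - N(14, -198) = -1021 - (-73 - 198 + 14) = -1021 - 1*(-257) = -1021 + 257 = -764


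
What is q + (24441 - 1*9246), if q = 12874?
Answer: 28069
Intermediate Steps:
q + (24441 - 1*9246) = 12874 + (24441 - 1*9246) = 12874 + (24441 - 9246) = 12874 + 15195 = 28069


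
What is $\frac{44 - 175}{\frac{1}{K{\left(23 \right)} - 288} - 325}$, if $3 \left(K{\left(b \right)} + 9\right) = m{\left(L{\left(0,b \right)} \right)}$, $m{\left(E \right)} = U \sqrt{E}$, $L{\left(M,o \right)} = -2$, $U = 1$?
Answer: $\frac{16899959444}{41927814667} - \frac{393 i \sqrt{2}}{83855629334} \approx 0.40307 - 6.6279 \cdot 10^{-9} i$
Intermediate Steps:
$m{\left(E \right)} = \sqrt{E}$ ($m{\left(E \right)} = 1 \sqrt{E} = \sqrt{E}$)
$K{\left(b \right)} = -9 + \frac{i \sqrt{2}}{3}$ ($K{\left(b \right)} = -9 + \frac{\sqrt{-2}}{3} = -9 + \frac{i \sqrt{2}}{3}$)
$\frac{44 - 175}{\frac{1}{K{\left(23 \right)} - 288} - 325} = \frac{44 - 175}{\frac{1}{\left(-9 + \frac{i \sqrt{2}}{3}\right) - 288} - 325} = - \frac{131}{\frac{1}{-297 + \frac{i \sqrt{2}}{3}} - 325} = - \frac{131}{-325 + \frac{1}{-297 + \frac{i \sqrt{2}}{3}}}$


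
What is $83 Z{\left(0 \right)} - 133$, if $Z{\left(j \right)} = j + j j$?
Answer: $-133$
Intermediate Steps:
$Z{\left(j \right)} = j + j^{2}$
$83 Z{\left(0 \right)} - 133 = 83 \cdot 0 \left(1 + 0\right) - 133 = 83 \cdot 0 \cdot 1 - 133 = 83 \cdot 0 - 133 = 0 - 133 = -133$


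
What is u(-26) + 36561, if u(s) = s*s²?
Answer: 18985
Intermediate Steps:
u(s) = s³
u(-26) + 36561 = (-26)³ + 36561 = -17576 + 36561 = 18985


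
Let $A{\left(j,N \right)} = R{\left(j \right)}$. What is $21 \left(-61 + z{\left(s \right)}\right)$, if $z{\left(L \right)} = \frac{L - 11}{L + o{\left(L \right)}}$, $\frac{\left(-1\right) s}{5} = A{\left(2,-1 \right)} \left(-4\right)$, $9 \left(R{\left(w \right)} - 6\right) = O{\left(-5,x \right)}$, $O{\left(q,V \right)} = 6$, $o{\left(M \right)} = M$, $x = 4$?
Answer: $- \frac{1017093}{800} \approx -1271.4$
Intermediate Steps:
$R{\left(w \right)} = \frac{20}{3}$ ($R{\left(w \right)} = 6 + \frac{1}{9} \cdot 6 = 6 + \frac{2}{3} = \frac{20}{3}$)
$A{\left(j,N \right)} = \frac{20}{3}$
$s = \frac{400}{3}$ ($s = - 5 \cdot \frac{20}{3} \left(-4\right) = \left(-5\right) \left(- \frac{80}{3}\right) = \frac{400}{3} \approx 133.33$)
$z{\left(L \right)} = \frac{-11 + L}{2 L}$ ($z{\left(L \right)} = \frac{L - 11}{L + L} = \frac{-11 + L}{2 L}$)
$21 \left(-61 + z{\left(s \right)}\right) = 21 \left(-61 + \frac{-11 + \frac{400}{3}}{2 \cdot \frac{400}{3}}\right) = 21 \left(-61 + \frac{1}{2} \cdot \frac{3}{400} \cdot \frac{367}{3}\right) = 21 \left(-61 + \frac{367}{800}\right) = 21 \left(- \frac{48433}{800}\right) = - \frac{1017093}{800}$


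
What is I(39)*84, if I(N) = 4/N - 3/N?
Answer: 28/13 ≈ 2.1538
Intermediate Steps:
I(N) = 1/N
I(39)*84 = 84/39 = (1/39)*84 = 28/13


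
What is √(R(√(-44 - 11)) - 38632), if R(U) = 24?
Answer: 4*I*√2413 ≈ 196.49*I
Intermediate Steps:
√(R(√(-44 - 11)) - 38632) = √(24 - 38632) = √(-38608) = 4*I*√2413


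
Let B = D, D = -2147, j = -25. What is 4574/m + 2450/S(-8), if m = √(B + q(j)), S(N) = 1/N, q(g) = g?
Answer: -19600 - 2287*I*√543/543 ≈ -19600.0 - 98.145*I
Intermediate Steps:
B = -2147
m = 2*I*√543 (m = √(-2147 - 25) = √(-2172) = 2*I*√543 ≈ 46.605*I)
4574/m + 2450/S(-8) = 4574/((2*I*√543)) + 2450/(1/(-8)) = 4574*(-I*√543/1086) + 2450/(-⅛) = -2287*I*√543/543 + 2450*(-8) = -2287*I*√543/543 - 19600 = -19600 - 2287*I*√543/543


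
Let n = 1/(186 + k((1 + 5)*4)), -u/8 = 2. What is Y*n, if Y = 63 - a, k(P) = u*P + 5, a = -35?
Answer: -98/193 ≈ -0.50777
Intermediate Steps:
u = -16 (u = -8*2 = -16)
k(P) = 5 - 16*P (k(P) = -16*P + 5 = 5 - 16*P)
n = -1/193 (n = 1/(186 + (5 - 16*(1 + 5)*4)) = 1/(186 + (5 - 96*4)) = 1/(186 + (5 - 16*24)) = 1/(186 + (5 - 384)) = 1/(186 - 379) = 1/(-193) = -1/193 ≈ -0.0051813)
Y = 98 (Y = 63 - 1*(-35) = 63 + 35 = 98)
Y*n = 98*(-1/193) = -98/193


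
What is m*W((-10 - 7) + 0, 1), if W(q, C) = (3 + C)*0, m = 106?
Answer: 0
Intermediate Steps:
W(q, C) = 0
m*W((-10 - 7) + 0, 1) = 106*0 = 0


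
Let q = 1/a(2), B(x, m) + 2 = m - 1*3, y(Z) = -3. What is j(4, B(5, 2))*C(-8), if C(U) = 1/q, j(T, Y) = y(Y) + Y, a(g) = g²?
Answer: -24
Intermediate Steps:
B(x, m) = -5 + m (B(x, m) = -2 + (m - 1*3) = -2 + (m - 3) = -2 + (-3 + m) = -5 + m)
j(T, Y) = -3 + Y
q = ¼ (q = 1/(2²) = 1/4 = ¼ ≈ 0.25000)
C(U) = 4 (C(U) = 1/(¼) = 4)
j(4, B(5, 2))*C(-8) = (-3 + (-5 + 2))*4 = (-3 - 3)*4 = -6*4 = -24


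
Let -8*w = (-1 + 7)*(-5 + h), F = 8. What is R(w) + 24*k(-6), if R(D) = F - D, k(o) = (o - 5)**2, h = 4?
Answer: 11645/4 ≈ 2911.3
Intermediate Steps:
k(o) = (-5 + o)**2
w = 3/4 (w = -(-1 + 7)*(-5 + 4)/8 = -3*(-1)/4 = -1/8*(-6) = 3/4 ≈ 0.75000)
R(D) = 8 - D
R(w) + 24*k(-6) = (8 - 1*3/4) + 24*(-5 - 6)**2 = (8 - 3/4) + 24*(-11)**2 = 29/4 + 24*121 = 29/4 + 2904 = 11645/4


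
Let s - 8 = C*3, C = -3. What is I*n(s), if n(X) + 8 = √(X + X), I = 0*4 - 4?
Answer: 32 - 4*I*√2 ≈ 32.0 - 5.6569*I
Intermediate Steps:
s = -1 (s = 8 - 3*3 = 8 - 9 = -1)
I = -4 (I = 0 - 4 = -4)
n(X) = -8 + √2*√X (n(X) = -8 + √(X + X) = -8 + √(2*X) = -8 + √2*√X)
I*n(s) = -4*(-8 + √2*√(-1)) = -4*(-8 + √2*I) = -4*(-8 + I*√2) = 32 - 4*I*√2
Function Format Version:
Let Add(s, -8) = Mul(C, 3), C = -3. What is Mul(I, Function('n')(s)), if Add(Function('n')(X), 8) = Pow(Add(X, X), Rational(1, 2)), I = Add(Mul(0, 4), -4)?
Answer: Add(32, Mul(-4, I, Pow(2, Rational(1, 2)))) ≈ Add(32.000, Mul(-5.6569, I))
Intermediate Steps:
s = -1 (s = Add(8, Mul(-3, 3)) = Add(8, -9) = -1)
I = -4 (I = Add(0, -4) = -4)
Function('n')(X) = Add(-8, Mul(Pow(2, Rational(1, 2)), Pow(X, Rational(1, 2)))) (Function('n')(X) = Add(-8, Pow(Add(X, X), Rational(1, 2))) = Add(-8, Pow(Mul(2, X), Rational(1, 2))) = Add(-8, Mul(Pow(2, Rational(1, 2)), Pow(X, Rational(1, 2)))))
Mul(I, Function('n')(s)) = Mul(-4, Add(-8, Mul(Pow(2, Rational(1, 2)), Pow(-1, Rational(1, 2))))) = Mul(-4, Add(-8, Mul(Pow(2, Rational(1, 2)), I))) = Mul(-4, Add(-8, Mul(I, Pow(2, Rational(1, 2))))) = Add(32, Mul(-4, I, Pow(2, Rational(1, 2))))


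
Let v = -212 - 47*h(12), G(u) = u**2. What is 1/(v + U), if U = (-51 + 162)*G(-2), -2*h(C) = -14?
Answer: -1/97 ≈ -0.010309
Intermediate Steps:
h(C) = 7 (h(C) = -1/2*(-14) = 7)
v = -541 (v = -212 - 47*7 = -212 - 329 = -541)
U = 444 (U = (-51 + 162)*(-2)**2 = 111*4 = 444)
1/(v + U) = 1/(-541 + 444) = 1/(-97) = -1/97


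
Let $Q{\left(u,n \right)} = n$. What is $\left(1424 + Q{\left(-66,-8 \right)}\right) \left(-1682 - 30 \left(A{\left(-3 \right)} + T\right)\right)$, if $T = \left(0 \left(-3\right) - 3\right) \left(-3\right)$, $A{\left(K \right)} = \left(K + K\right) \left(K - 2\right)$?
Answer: $-4038432$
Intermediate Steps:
$A{\left(K \right)} = 2 K \left(-2 + K\right)$
$T = 9$ ($T = \left(0 - 3\right) \left(-3\right) = \left(-3\right) \left(-3\right) = 9$)
$\left(1424 + Q{\left(-66,-8 \right)}\right) \left(-1682 - 30 \left(A{\left(-3 \right)} + T\right)\right) = \left(1424 - 8\right) \left(-1682 - 30 \left(2 \left(-3\right) \left(-2 - 3\right) + 9\right)\right) = 1416 \left(-1682 - 30 \left(2 \left(-3\right) \left(-5\right) + 9\right)\right) = 1416 \left(-1682 - 30 \left(30 + 9\right)\right) = 1416 \left(-1682 - 1170\right) = 1416 \left(-2852\right) = -4038432$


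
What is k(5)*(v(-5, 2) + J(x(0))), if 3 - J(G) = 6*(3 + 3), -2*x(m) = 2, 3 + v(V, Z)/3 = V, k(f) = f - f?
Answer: 0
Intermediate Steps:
k(f) = 0
v(V, Z) = -9 + 3*V
x(m) = -1 (x(m) = -½*2 = -1)
J(G) = -33 (J(G) = 3 - 6*(3 + 3) = 3 - 6*6 = 3 - 1*36 = 3 - 36 = -33)
k(5)*(v(-5, 2) + J(x(0))) = 0*((-9 + 3*(-5)) - 33) = 0*((-9 - 15) - 33) = 0*(-24 - 33) = 0*(-57) = 0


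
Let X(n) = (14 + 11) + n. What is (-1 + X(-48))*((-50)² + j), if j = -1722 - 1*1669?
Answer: 21384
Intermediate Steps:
X(n) = 25 + n
j = -3391 (j = -1722 - 1669 = -3391)
(-1 + X(-48))*((-50)² + j) = (-1 + (25 - 48))*((-50)² - 3391) = (-1 - 23)*(2500 - 3391) = -24*(-891) = 21384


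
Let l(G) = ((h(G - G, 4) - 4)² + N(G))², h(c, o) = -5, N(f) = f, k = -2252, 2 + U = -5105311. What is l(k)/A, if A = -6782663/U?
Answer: 24062570549433/6782663 ≈ 3.5477e+6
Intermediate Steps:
U = -5105313 (U = -2 - 5105311 = -5105313)
A = 6782663/5105313 (A = -6782663/(-5105313) = -6782663*(-1/5105313) = 6782663/5105313 ≈ 1.3286)
l(G) = (81 + G)² (l(G) = ((-5 - 4)² + G)² = ((-9)² + G)² = (81 + G)²)
l(k)/A = (81 - 2252)²/(6782663/5105313) = (-2171)²*(5105313/6782663) = 4713241*(5105313/6782663) = 24062570549433/6782663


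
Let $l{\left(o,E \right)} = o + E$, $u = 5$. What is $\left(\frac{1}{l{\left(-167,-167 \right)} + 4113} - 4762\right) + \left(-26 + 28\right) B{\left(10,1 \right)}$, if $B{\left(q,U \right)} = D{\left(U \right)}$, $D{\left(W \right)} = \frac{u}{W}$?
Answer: $- \frac{17957807}{3779} \approx -4752.0$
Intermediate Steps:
$D{\left(W \right)} = \frac{5}{W}$
$B{\left(q,U \right)} = \frac{5}{U}$
$l{\left(o,E \right)} = E + o$
$\left(\frac{1}{l{\left(-167,-167 \right)} + 4113} - 4762\right) + \left(-26 + 28\right) B{\left(10,1 \right)} = \left(\frac{1}{\left(-167 - 167\right) + 4113} - 4762\right) + \left(-26 + 28\right) \frac{5}{1} = \left(\frac{1}{-334 + 4113} - 4762\right) + 2 \cdot 5 \cdot 1 = \left(\frac{1}{3779} - 4762\right) + 2 \cdot 5 = \left(\frac{1}{3779} - 4762\right) + 10 = - \frac{17995597}{3779} + 10 = - \frac{17957807}{3779}$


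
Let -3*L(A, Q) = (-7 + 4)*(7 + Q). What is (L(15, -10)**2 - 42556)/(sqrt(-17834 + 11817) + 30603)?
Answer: -1302065841/936549626 + 42547*I*sqrt(6017)/936549626 ≈ -1.3903 + 0.0035239*I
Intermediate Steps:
L(A, Q) = 7 + Q (L(A, Q) = -(-7 + 4)*(7 + Q)/3 = -(-1)*(7 + Q) = -(-21 - 3*Q)/3 = 7 + Q)
(L(15, -10)**2 - 42556)/(sqrt(-17834 + 11817) + 30603) = ((7 - 10)**2 - 42556)/(sqrt(-17834 + 11817) + 30603) = ((-3)**2 - 42556)/(sqrt(-6017) + 30603) = (9 - 42556)/(I*sqrt(6017) + 30603) = -42547/(30603 + I*sqrt(6017))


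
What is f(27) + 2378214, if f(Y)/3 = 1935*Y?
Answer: 2534949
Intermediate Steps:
f(Y) = 5805*Y (f(Y) = 3*(1935*Y) = 5805*Y)
f(27) + 2378214 = 5805*27 + 2378214 = 156735 + 2378214 = 2534949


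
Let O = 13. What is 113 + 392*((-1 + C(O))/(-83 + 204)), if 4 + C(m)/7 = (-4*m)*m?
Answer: -1852639/121 ≈ -15311.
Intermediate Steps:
C(m) = -28 - 28*m² (C(m) = -28 + 7*((-4*m)*m) = -28 + 7*(-4*m²) = -28 - 28*m²)
113 + 392*((-1 + C(O))/(-83 + 204)) = 113 + 392*((-1 + (-28 - 28*13²))/(-83 + 204)) = 113 + 392*((-1 + (-28 - 28*169))/121) = 113 + 392*((-1 + (-28 - 4732))*(1/121)) = 113 + 392*((-1 - 4760)*(1/121)) = 113 + 392*(-4761*1/121) = 113 + 392*(-4761/121) = 113 - 1866312/121 = -1852639/121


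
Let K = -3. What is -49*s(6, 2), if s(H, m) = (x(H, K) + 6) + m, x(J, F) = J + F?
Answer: -539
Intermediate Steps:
x(J, F) = F + J
s(H, m) = 3 + H + m (s(H, m) = ((-3 + H) + 6) + m = (3 + H) + m = 3 + H + m)
-49*s(6, 2) = -49*(3 + 6 + 2) = -49*11 = -539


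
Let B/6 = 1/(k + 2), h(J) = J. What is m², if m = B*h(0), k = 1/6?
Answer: 0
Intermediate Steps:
k = ⅙ ≈ 0.16667
B = 36/13 (B = 6/(⅙ + 2) = 6/(13/6) = 6*(6/13) = 36/13 ≈ 2.7692)
m = 0 (m = (36/13)*0 = 0)
m² = 0² = 0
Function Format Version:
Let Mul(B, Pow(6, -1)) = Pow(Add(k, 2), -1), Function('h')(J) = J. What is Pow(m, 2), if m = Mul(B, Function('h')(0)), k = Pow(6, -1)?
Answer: 0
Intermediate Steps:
k = Rational(1, 6) ≈ 0.16667
B = Rational(36, 13) (B = Mul(6, Pow(Add(Rational(1, 6), 2), -1)) = Mul(6, Pow(Rational(13, 6), -1)) = Mul(6, Rational(6, 13)) = Rational(36, 13) ≈ 2.7692)
m = 0 (m = Mul(Rational(36, 13), 0) = 0)
Pow(m, 2) = Pow(0, 2) = 0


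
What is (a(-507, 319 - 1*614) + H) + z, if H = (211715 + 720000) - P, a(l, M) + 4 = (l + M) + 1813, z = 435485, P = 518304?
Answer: 849903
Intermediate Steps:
a(l, M) = 1809 + M + l (a(l, M) = -4 + ((l + M) + 1813) = -4 + ((M + l) + 1813) = -4 + (1813 + M + l) = 1809 + M + l)
H = 413411 (H = (211715 + 720000) - 1*518304 = 931715 - 518304 = 413411)
(a(-507, 319 - 1*614) + H) + z = ((1809 + (319 - 1*614) - 507) + 413411) + 435485 = ((1809 + (319 - 614) - 507) + 413411) + 435485 = ((1809 - 295 - 507) + 413411) + 435485 = (1007 + 413411) + 435485 = 414418 + 435485 = 849903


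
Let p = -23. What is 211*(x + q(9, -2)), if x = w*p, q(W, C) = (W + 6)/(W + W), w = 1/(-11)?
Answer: 40723/66 ≈ 617.02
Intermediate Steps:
w = -1/11 ≈ -0.090909
q(W, C) = (6 + W)/(2*W) (q(W, C) = (6 + W)/((2*W)) = (6 + W)*(1/(2*W)) = (6 + W)/(2*W))
x = 23/11 (x = -1/11*(-23) = 23/11 ≈ 2.0909)
211*(x + q(9, -2)) = 211*(23/11 + (½)*(6 + 9)/9) = 211*(23/11 + (½)*(⅑)*15) = 211*(23/11 + ⅚) = 211*(193/66) = 40723/66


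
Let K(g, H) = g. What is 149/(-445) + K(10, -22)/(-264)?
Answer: -21893/58740 ≈ -0.37271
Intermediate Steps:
149/(-445) + K(10, -22)/(-264) = 149/(-445) + 10/(-264) = 149*(-1/445) + 10*(-1/264) = -149/445 - 5/132 = -21893/58740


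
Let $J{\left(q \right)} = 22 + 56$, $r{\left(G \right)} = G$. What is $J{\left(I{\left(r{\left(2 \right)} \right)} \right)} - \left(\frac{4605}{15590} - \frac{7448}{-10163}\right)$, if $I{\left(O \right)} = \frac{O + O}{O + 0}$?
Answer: $\frac{2439099265}{31688234} \approx 76.972$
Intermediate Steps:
$I{\left(O \right)} = 2$ ($I{\left(O \right)} = \frac{2 O}{O} = 2$)
$J{\left(q \right)} = 78$
$J{\left(I{\left(r{\left(2 \right)} \right)} \right)} - \left(\frac{4605}{15590} - \frac{7448}{-10163}\right) = 78 - \left(\frac{4605}{15590} - \frac{7448}{-10163}\right) = 78 - \left(4605 \cdot \frac{1}{15590} - - \frac{7448}{10163}\right) = 78 - \left(\frac{921}{3118} + \frac{7448}{10163}\right) = 78 - \frac{32582987}{31688234} = \frac{2439099265}{31688234}$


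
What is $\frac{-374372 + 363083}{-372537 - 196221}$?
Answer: $\frac{3763}{189586} \approx 0.019849$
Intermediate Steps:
$\frac{-374372 + 363083}{-372537 - 196221} = - \frac{11289}{-568758} = \left(-11289\right) \left(- \frac{1}{568758}\right) = \frac{3763}{189586}$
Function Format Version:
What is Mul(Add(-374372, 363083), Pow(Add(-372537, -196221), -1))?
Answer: Rational(3763, 189586) ≈ 0.019849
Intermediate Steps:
Mul(Add(-374372, 363083), Pow(Add(-372537, -196221), -1)) = Mul(-11289, Pow(-568758, -1)) = Mul(-11289, Rational(-1, 568758)) = Rational(3763, 189586)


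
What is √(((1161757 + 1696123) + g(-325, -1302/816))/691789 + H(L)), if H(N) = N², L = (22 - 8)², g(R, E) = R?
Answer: √18386799565450631/691789 ≈ 196.01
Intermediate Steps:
L = 196 (L = 14² = 196)
√(((1161757 + 1696123) + g(-325, -1302/816))/691789 + H(L)) = √(((1161757 + 1696123) - 325)/691789 + 196²) = √((2857880 - 325)*(1/691789) + 38416) = √(2857555*(1/691789) + 38416) = √(2857555/691789 + 38416) = √(26578623779/691789) = √18386799565450631/691789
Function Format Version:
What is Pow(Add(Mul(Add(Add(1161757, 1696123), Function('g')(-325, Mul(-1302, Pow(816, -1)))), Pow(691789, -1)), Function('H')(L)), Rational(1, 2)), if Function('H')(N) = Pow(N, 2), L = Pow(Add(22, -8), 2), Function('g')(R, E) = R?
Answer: Mul(Rational(1, 691789), Pow(18386799565450631, Rational(1, 2))) ≈ 196.01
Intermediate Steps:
L = 196 (L = Pow(14, 2) = 196)
Pow(Add(Mul(Add(Add(1161757, 1696123), Function('g')(-325, Mul(-1302, Pow(816, -1)))), Pow(691789, -1)), Function('H')(L)), Rational(1, 2)) = Pow(Add(Mul(Add(Add(1161757, 1696123), -325), Pow(691789, -1)), Pow(196, 2)), Rational(1, 2)) = Pow(Add(Mul(Add(2857880, -325), Rational(1, 691789)), 38416), Rational(1, 2)) = Pow(Add(Mul(2857555, Rational(1, 691789)), 38416), Rational(1, 2)) = Pow(Add(Rational(2857555, 691789), 38416), Rational(1, 2)) = Pow(Rational(26578623779, 691789), Rational(1, 2)) = Mul(Rational(1, 691789), Pow(18386799565450631, Rational(1, 2)))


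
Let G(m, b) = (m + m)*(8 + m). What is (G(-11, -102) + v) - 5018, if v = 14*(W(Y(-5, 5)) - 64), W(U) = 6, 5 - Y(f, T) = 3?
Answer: -5764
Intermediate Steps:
Y(f, T) = 2 (Y(f, T) = 5 - 1*3 = 5 - 3 = 2)
G(m, b) = 2*m*(8 + m) (G(m, b) = (2*m)*(8 + m) = 2*m*(8 + m))
v = -812 (v = 14*(6 - 64) = 14*(-58) = -812)
(G(-11, -102) + v) - 5018 = (2*(-11)*(8 - 11) - 812) - 5018 = (2*(-11)*(-3) - 812) - 5018 = (66 - 812) - 5018 = -746 - 5018 = -5764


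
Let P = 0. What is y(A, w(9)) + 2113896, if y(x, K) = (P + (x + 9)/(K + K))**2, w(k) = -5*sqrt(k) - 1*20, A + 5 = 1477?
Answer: 10360283761/4900 ≈ 2.1143e+6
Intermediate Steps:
A = 1472 (A = -5 + 1477 = 1472)
w(k) = -20 - 5*sqrt(k) (w(k) = -5*sqrt(k) - 20 = -20 - 5*sqrt(k))
y(x, K) = (9 + x)**2/(4*K**2) (y(x, K) = (0 + (x + 9)/(K + K))**2 = (0 + (9 + x)/((2*K)))**2 = (0 + (9 + x)*(1/(2*K)))**2 = (0 + (9 + x)/(2*K))**2 = ((9 + x)/(2*K))**2 = (9 + x)**2/(4*K**2))
y(A, w(9)) + 2113896 = (9 + 1472)**2/(4*(-20 - 5*sqrt(9))**2) + 2113896 = (1/4)*1481**2/(-20 - 5*3)**2 + 2113896 = (1/4)*2193361/(-20 - 15)**2 + 2113896 = (1/4)*2193361/(-35)**2 + 2113896 = (1/4)*(1/1225)*2193361 + 2113896 = 2193361/4900 + 2113896 = 10360283761/4900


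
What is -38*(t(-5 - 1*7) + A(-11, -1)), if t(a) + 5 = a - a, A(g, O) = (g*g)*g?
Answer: 50768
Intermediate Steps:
A(g, O) = g**3 (A(g, O) = g**2*g = g**3)
t(a) = -5 (t(a) = -5 + (a - a) = -5 + 0 = -5)
-38*(t(-5 - 1*7) + A(-11, -1)) = -38*(-5 + (-11)**3) = -38*(-5 - 1331) = -38*(-1336) = 50768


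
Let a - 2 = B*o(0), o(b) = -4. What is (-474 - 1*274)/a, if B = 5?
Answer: 374/9 ≈ 41.556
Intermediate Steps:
a = -18 (a = 2 + 5*(-4) = 2 - 20 = -18)
(-474 - 1*274)/a = (-474 - 1*274)/(-18) = (-474 - 274)*(-1/18) = -748*(-1/18) = 374/9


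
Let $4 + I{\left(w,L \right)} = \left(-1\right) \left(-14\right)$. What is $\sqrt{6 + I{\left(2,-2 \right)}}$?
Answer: $4$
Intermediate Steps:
$I{\left(w,L \right)} = 10$ ($I{\left(w,L \right)} = -4 - -14 = -4 + 14 = 10$)
$\sqrt{6 + I{\left(2,-2 \right)}} = \sqrt{6 + 10} = \sqrt{16} = 4$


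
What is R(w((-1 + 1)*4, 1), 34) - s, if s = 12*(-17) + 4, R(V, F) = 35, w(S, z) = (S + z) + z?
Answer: 235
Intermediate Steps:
w(S, z) = S + 2*z
s = -200 (s = -204 + 4 = -200)
R(w((-1 + 1)*4, 1), 34) - s = 35 - 1*(-200) = 35 + 200 = 235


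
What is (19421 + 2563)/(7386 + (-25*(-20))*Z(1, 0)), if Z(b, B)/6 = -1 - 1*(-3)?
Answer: 3664/2231 ≈ 1.6423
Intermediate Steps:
Z(b, B) = 12 (Z(b, B) = 6*(-1 - 1*(-3)) = 6*(-1 + 3) = 6*2 = 12)
(19421 + 2563)/(7386 + (-25*(-20))*Z(1, 0)) = (19421 + 2563)/(7386 - 25*(-20)*12) = 21984/(7386 + 500*12) = 21984/(7386 + 6000) = 21984/13386 = 21984*(1/13386) = 3664/2231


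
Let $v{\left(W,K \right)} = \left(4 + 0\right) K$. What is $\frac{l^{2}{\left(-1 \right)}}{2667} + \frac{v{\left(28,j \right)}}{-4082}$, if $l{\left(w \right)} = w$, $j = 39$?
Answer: $- \frac{15845}{418719} \approx -0.037842$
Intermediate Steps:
$v{\left(W,K \right)} = 4 K$
$\frac{l^{2}{\left(-1 \right)}}{2667} + \frac{v{\left(28,j \right)}}{-4082} = \frac{\left(-1\right)^{2}}{2667} + \frac{4 \cdot 39}{-4082} = 1 \cdot \frac{1}{2667} + 156 \left(- \frac{1}{4082}\right) = \frac{1}{2667} - \frac{6}{157} = - \frac{15845}{418719}$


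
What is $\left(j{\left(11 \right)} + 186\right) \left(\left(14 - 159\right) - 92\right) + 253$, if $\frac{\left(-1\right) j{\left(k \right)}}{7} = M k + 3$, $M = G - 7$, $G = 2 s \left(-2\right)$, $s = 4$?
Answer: $-458579$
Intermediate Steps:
$G = -16$ ($G = 2 \cdot 4 \left(-2\right) = 8 \left(-2\right) = -16$)
$M = -23$ ($M = -16 - 7 = -23$)
$j{\left(k \right)} = -21 + 161 k$ ($j{\left(k \right)} = - 7 \left(- 23 k + 3\right) = - 7 \left(3 - 23 k\right) = -21 + 161 k$)
$\left(j{\left(11 \right)} + 186\right) \left(\left(14 - 159\right) - 92\right) + 253 = \left(\left(-21 + 161 \cdot 11\right) + 186\right) \left(\left(14 - 159\right) - 92\right) + 253 = \left(\left(-21 + 1771\right) + 186\right) \left(-145 - 92\right) + 253 = \left(1750 + 186\right) \left(-237\right) + 253 = 1936 \left(-237\right) + 253 = -458832 + 253 = -458579$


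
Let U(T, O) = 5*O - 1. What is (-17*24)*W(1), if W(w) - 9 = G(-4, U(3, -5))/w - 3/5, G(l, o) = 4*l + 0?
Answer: 15504/5 ≈ 3100.8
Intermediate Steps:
U(T, O) = -1 + 5*O
G(l, o) = 4*l
W(w) = 42/5 - 16/w (W(w) = 9 + ((4*(-4))/w - 3/5) = 9 + (-16/w - 3*1/5) = 9 + (-16/w - 3/5) = 9 + (-3/5 - 16/w) = 42/5 - 16/w)
(-17*24)*W(1) = (-17*24)*(42/5 - 16/1) = -408*(42/5 - 16*1) = -408*(42/5 - 16) = -408*(-38/5) = 15504/5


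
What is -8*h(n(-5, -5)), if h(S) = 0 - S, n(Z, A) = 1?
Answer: 8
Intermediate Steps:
h(S) = -S
-8*h(n(-5, -5)) = -(-8) = -8*(-1) = 8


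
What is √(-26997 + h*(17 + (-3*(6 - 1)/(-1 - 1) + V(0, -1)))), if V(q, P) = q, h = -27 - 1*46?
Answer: I*√115142/2 ≈ 169.66*I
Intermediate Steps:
h = -73 (h = -27 - 46 = -73)
√(-26997 + h*(17 + (-3*(6 - 1)/(-1 - 1) + V(0, -1)))) = √(-26997 - 73*(17 + (-3*(6 - 1)/(-1 - 1) + 0))) = √(-26997 - 73*(17 + (-15/(-2) + 0))) = √(-26997 - 73*(17 + (-15*(-1)/2 + 0))) = √(-26997 - 73*(17 + (-3*(-5/2) + 0))) = √(-26997 - 73*(17 + (15/2 + 0))) = √(-26997 - 73*(17 + 15/2)) = √(-26997 - 73*49/2) = √(-26997 - 3577/2) = √(-57571/2) = I*√115142/2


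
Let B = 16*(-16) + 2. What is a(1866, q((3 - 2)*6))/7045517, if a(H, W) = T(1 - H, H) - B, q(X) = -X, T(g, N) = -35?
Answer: 219/7045517 ≈ 3.1084e-5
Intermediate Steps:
B = -254 (B = -256 + 2 = -254)
a(H, W) = 219 (a(H, W) = -35 - 1*(-254) = -35 + 254 = 219)
a(1866, q((3 - 2)*6))/7045517 = 219/7045517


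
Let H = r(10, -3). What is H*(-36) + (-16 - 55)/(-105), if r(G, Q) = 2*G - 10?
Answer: -37729/105 ≈ -359.32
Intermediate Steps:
r(G, Q) = -10 + 2*G
H = 10 (H = -10 + 2*10 = -10 + 20 = 10)
H*(-36) + (-16 - 55)/(-105) = 10*(-36) + (-16 - 55)/(-105) = -360 - 71*(-1/105) = -360 + 71/105 = -37729/105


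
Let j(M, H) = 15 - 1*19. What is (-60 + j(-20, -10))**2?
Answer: 4096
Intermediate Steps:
j(M, H) = -4 (j(M, H) = 15 - 19 = -4)
(-60 + j(-20, -10))**2 = (-60 - 4)**2 = (-64)**2 = 4096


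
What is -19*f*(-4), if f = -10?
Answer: -760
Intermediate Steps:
-19*f*(-4) = -19*(-10)*(-4) = 190*(-4) = -760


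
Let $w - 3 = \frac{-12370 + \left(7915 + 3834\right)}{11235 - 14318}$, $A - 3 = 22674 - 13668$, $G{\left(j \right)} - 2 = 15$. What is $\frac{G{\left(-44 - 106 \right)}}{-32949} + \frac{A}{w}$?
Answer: $\frac{43578570053}{15486030} \approx 2814.1$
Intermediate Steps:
$G{\left(j \right)} = 17$ ($G{\left(j \right)} = 2 + 15 = 17$)
$A = 9009$ ($A = 3 + \left(22674 - 13668\right) = 3 + 9006 = 9009$)
$w = \frac{9870}{3083}$ ($w = 3 + \frac{-12370 + \left(7915 + 3834\right)}{11235 - 14318} = 3 + \frac{-12370 + 11749}{-3083} = 3 - - \frac{621}{3083} = 3 + \frac{621}{3083} = \frac{9870}{3083} \approx 3.2014$)
$\frac{G{\left(-44 - 106 \right)}}{-32949} + \frac{A}{w} = \frac{17}{-32949} + \frac{9009}{\frac{9870}{3083}} = 17 \left(- \frac{1}{32949}\right) + 9009 \cdot \frac{3083}{9870} = - \frac{17}{32949} + \frac{1322607}{470} = \frac{43578570053}{15486030}$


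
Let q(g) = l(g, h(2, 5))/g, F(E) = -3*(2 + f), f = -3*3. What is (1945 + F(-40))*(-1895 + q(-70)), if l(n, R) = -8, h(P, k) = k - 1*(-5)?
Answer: -130387086/35 ≈ -3.7253e+6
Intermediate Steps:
h(P, k) = 5 + k (h(P, k) = k + 5 = 5 + k)
f = -9
F(E) = 21 (F(E) = -3*(2 - 9) = -3*(-7) = 21)
q(g) = -8/g
(1945 + F(-40))*(-1895 + q(-70)) = (1945 + 21)*(-1895 - 8/(-70)) = 1966*(-1895 - 8*(-1/70)) = 1966*(-1895 + 4/35) = 1966*(-66321/35) = -130387086/35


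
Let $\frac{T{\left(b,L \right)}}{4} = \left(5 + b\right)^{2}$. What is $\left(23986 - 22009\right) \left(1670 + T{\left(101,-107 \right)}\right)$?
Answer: $92155878$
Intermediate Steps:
$T{\left(b,L \right)} = 4 \left(5 + b\right)^{2}$
$\left(23986 - 22009\right) \left(1670 + T{\left(101,-107 \right)}\right) = \left(23986 - 22009\right) \left(1670 + 4 \left(5 + 101\right)^{2}\right) = 1977 \left(1670 + 4 \cdot 106^{2}\right) = 1977 \left(1670 + 4 \cdot 11236\right) = 1977 \left(1670 + 44944\right) = 1977 \cdot 46614 = 92155878$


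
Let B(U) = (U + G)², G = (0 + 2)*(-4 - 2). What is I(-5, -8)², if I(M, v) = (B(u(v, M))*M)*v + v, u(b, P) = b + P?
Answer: 624600064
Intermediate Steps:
G = -12 (G = 2*(-6) = -12)
u(b, P) = P + b
B(U) = (-12 + U)² (B(U) = (U - 12)² = (-12 + U)²)
I(M, v) = v + M*v*(-12 + M + v)² (I(M, v) = ((-12 + (M + v))²*M)*v + v = ((-12 + M + v)²*M)*v + v = (M*(-12 + M + v)²)*v + v = M*v*(-12 + M + v)² + v = v + M*v*(-12 + M + v)²)
I(-5, -8)² = (-8*(1 - 5*(-12 - 5 - 8)²))² = (-8*(1 - 5*(-25)²))² = (-8*(1 - 5*625))² = (-8*(1 - 3125))² = (-8*(-3124))² = 24992² = 624600064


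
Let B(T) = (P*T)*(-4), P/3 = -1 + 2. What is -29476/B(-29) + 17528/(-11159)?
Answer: -83755607/970833 ≈ -86.272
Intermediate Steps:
P = 3 (P = 3*(-1 + 2) = 3*1 = 3)
B(T) = -12*T (B(T) = (3*T)*(-4) = -12*T)
-29476/B(-29) + 17528/(-11159) = -29476/((-12*(-29))) + 17528/(-11159) = -29476/348 + 17528*(-1/11159) = -29476*1/348 - 17528/11159 = -7369/87 - 17528/11159 = -83755607/970833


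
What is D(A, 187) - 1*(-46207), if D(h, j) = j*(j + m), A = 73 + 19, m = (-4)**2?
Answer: 84168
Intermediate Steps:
m = 16
A = 92
D(h, j) = j*(16 + j) (D(h, j) = j*(j + 16) = j*(16 + j))
D(A, 187) - 1*(-46207) = 187*(16 + 187) - 1*(-46207) = 187*203 + 46207 = 37961 + 46207 = 84168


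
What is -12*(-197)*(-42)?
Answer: -99288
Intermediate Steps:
-12*(-197)*(-42) = 2364*(-42) = -99288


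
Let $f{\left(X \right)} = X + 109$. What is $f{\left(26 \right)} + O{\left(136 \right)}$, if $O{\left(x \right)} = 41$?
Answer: $176$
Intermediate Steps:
$f{\left(X \right)} = 109 + X$
$f{\left(26 \right)} + O{\left(136 \right)} = \left(109 + 26\right) + 41 = 135 + 41 = 176$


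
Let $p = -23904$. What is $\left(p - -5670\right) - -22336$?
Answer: $4102$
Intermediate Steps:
$\left(p - -5670\right) - -22336 = \left(-23904 - -5670\right) - -22336 = \left(-23904 + 5670\right) + 22336 = -18234 + 22336 = 4102$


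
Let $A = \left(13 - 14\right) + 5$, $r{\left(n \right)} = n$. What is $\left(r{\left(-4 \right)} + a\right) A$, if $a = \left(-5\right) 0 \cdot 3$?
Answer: $-16$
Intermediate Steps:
$a = 0$ ($a = 0 \cdot 3 = 0$)
$A = 4$ ($A = -1 + 5 = 4$)
$\left(r{\left(-4 \right)} + a\right) A = \left(-4 + 0\right) 4 = \left(-4\right) 4 = -16$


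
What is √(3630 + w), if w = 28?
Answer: √3658 ≈ 60.481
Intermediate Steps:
√(3630 + w) = √(3630 + 28) = √3658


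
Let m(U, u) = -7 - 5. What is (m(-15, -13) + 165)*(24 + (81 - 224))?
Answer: -18207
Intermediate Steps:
m(U, u) = -12
(m(-15, -13) + 165)*(24 + (81 - 224)) = (-12 + 165)*(24 + (81 - 224)) = 153*(24 - 143) = 153*(-119) = -18207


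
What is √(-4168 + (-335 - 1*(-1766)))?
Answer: I*√2737 ≈ 52.316*I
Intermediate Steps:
√(-4168 + (-335 - 1*(-1766))) = √(-4168 + (-335 + 1766)) = √(-4168 + 1431) = √(-2737) = I*√2737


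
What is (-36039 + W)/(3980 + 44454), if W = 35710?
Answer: -329/48434 ≈ -0.0067927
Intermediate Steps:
(-36039 + W)/(3980 + 44454) = (-36039 + 35710)/(3980 + 44454) = -329/48434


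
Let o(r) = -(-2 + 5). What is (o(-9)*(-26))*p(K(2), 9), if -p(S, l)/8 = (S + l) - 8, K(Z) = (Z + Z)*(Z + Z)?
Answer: -10608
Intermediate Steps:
K(Z) = 4*Z**2 (K(Z) = (2*Z)*(2*Z) = 4*Z**2)
p(S, l) = 64 - 8*S - 8*l (p(S, l) = -8*((S + l) - 8) = -8*(-8 + S + l) = 64 - 8*S - 8*l)
o(r) = -3 (o(r) = -1*3 = -3)
(o(-9)*(-26))*p(K(2), 9) = (-3*(-26))*(64 - 32*2**2 - 8*9) = 78*(64 - 32*4 - 72) = 78*(64 - 8*16 - 72) = 78*(64 - 128 - 72) = 78*(-136) = -10608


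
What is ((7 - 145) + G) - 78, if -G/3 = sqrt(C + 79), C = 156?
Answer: -216 - 3*sqrt(235) ≈ -261.99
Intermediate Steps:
G = -3*sqrt(235) (G = -3*sqrt(156 + 79) = -3*sqrt(235) ≈ -45.989)
((7 - 145) + G) - 78 = ((7 - 145) - 3*sqrt(235)) - 78 = (-138 - 3*sqrt(235)) - 78 = -216 - 3*sqrt(235)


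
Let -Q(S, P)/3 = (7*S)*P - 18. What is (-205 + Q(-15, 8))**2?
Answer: 5612161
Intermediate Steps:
Q(S, P) = 54 - 21*P*S (Q(S, P) = -3*((7*S)*P - 18) = -3*(7*P*S - 18) = -3*(-18 + 7*P*S) = 54 - 21*P*S)
(-205 + Q(-15, 8))**2 = (-205 + (54 - 21*8*(-15)))**2 = (-205 + (54 + 2520))**2 = (-205 + 2574)**2 = 2369**2 = 5612161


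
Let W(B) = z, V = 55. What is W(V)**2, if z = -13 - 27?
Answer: 1600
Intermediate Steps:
z = -40
W(B) = -40
W(V)**2 = (-40)**2 = 1600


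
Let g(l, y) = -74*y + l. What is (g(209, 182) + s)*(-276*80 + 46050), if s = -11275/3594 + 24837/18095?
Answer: -14660681090389/46123 ≈ -3.1786e+8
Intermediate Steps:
g(l, y) = l - 74*y
s = -114756947/65033430 (s = -11275*1/3594 + 24837*(1/18095) = -11275/3594 + 24837/18095 = -114756947/65033430 ≈ -1.7646)
(g(209, 182) + s)*(-276*80 + 46050) = ((209 - 74*182) - 114756947/65033430)*(-276*80 + 46050) = ((209 - 13468) - 114756947/65033430)*(-22080 + 46050) = (-13259 - 114756947/65033430)*23970 = -862393005317/65033430*23970 = -14660681090389/46123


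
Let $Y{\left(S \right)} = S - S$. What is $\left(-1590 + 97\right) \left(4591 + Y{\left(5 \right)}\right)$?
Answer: $-6854363$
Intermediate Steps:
$Y{\left(S \right)} = 0$
$\left(-1590 + 97\right) \left(4591 + Y{\left(5 \right)}\right) = \left(-1590 + 97\right) \left(4591 + 0\right) = \left(-1493\right) 4591 = -6854363$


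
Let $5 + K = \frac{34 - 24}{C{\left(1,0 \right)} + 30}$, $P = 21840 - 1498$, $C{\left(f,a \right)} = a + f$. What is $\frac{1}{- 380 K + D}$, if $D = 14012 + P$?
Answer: $\frac{31}{1120074} \approx 2.7677 \cdot 10^{-5}$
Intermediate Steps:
$P = 20342$
$D = 34354$ ($D = 14012 + 20342 = 34354$)
$K = - \frac{145}{31}$ ($K = -5 + \frac{34 - 24}{\left(0 + 1\right) + 30} = -5 + \frac{10}{1 + 30} = -5 + \frac{10}{31} = - \frac{145}{31} \approx -4.6774$)
$\frac{1}{- 380 K + D} = \frac{1}{\left(-380\right) \left(- \frac{145}{31}\right) + 34354} = \frac{1}{\frac{55100}{31} + 34354} = \frac{1}{\frac{1120074}{31}} = \frac{31}{1120074}$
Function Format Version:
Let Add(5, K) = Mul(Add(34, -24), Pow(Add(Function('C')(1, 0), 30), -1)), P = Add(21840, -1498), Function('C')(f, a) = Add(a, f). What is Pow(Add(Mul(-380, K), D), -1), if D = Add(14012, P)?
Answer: Rational(31, 1120074) ≈ 2.7677e-5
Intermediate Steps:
P = 20342
D = 34354 (D = Add(14012, 20342) = 34354)
K = Rational(-145, 31) (K = Add(-5, Mul(Add(34, -24), Pow(Add(Add(0, 1), 30), -1))) = Add(-5, Mul(10, Pow(Add(1, 30), -1))) = Add(-5, Mul(10, Pow(31, -1))) = Add(-5, Mul(10, Rational(1, 31))) = Add(-5, Rational(10, 31)) = Rational(-145, 31) ≈ -4.6774)
Pow(Add(Mul(-380, K), D), -1) = Pow(Add(Mul(-380, Rational(-145, 31)), 34354), -1) = Pow(Add(Rational(55100, 31), 34354), -1) = Pow(Rational(1120074, 31), -1) = Rational(31, 1120074)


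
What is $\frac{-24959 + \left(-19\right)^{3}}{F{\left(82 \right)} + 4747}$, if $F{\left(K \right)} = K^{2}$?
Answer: $- \frac{31818}{11471} \approx -2.7738$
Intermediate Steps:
$\frac{-24959 + \left(-19\right)^{3}}{F{\left(82 \right)} + 4747} = \frac{-24959 + \left(-19\right)^{3}}{82^{2} + 4747} = \frac{-24959 - 6859}{6724 + 4747} = - \frac{31818}{11471}$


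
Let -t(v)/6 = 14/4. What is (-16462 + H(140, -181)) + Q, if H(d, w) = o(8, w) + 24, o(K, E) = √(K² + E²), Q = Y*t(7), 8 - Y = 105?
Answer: -14401 + 5*√1313 ≈ -14220.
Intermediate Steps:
Y = -97 (Y = 8 - 1*105 = 8 - 105 = -97)
t(v) = -21 (t(v) = -84/4 = -6*7/2 = -21)
Q = 2037 (Q = -97*(-21) = 2037)
o(K, E) = √(E² + K²)
H(d, w) = 24 + √(64 + w²) (H(d, w) = √(w² + 8²) + 24 = √(w² + 64) + 24 = √(64 + w²) + 24 = 24 + √(64 + w²))
(-16462 + H(140, -181)) + Q = (-16462 + (24 + √(64 + (-181)²))) + 2037 = (-16462 + (24 + √(64 + 32761))) + 2037 = (-16462 + (24 + √32825)) + 2037 = (-16462 + (24 + 5*√1313)) + 2037 = (-16438 + 5*√1313) + 2037 = -14401 + 5*√1313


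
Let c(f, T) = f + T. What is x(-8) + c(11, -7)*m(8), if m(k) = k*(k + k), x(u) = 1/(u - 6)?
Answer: 7167/14 ≈ 511.93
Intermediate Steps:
x(u) = 1/(-6 + u)
m(k) = 2*k² (m(k) = k*(2*k) = 2*k²)
c(f, T) = T + f
x(-8) + c(11, -7)*m(8) = 1/(-6 - 8) + (-7 + 11)*(2*8²) = 1/(-14) + 4*(2*64) = -1/14 + 4*128 = -1/14 + 512 = 7167/14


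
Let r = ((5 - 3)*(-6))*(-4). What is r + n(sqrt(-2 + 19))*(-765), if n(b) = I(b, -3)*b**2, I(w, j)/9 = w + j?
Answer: 351183 - 117045*sqrt(17) ≈ -1.3141e+5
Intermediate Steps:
I(w, j) = 9*j + 9*w (I(w, j) = 9*(w + j) = 9*(j + w) = 9*j + 9*w)
n(b) = b**2*(-27 + 9*b) (n(b) = (9*(-3) + 9*b)*b**2 = (-27 + 9*b)*b**2 = b**2*(-27 + 9*b))
r = 48 (r = (2*(-6))*(-4) = -12*(-4) = 48)
r + n(sqrt(-2 + 19))*(-765) = 48 + (9*(sqrt(-2 + 19))**2*(-3 + sqrt(-2 + 19)))*(-765) = 48 + (9*(sqrt(17))**2*(-3 + sqrt(17)))*(-765) = 48 + (9*17*(-3 + sqrt(17)))*(-765) = 48 + (-459 + 153*sqrt(17))*(-765) = 48 + (351135 - 117045*sqrt(17)) = 351183 - 117045*sqrt(17)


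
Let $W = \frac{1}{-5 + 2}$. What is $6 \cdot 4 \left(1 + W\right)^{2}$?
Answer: $\frac{32}{3} \approx 10.667$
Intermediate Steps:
$W = - \frac{1}{3}$ ($W = \frac{1}{-3} = - \frac{1}{3} \approx -0.33333$)
$6 \cdot 4 \left(1 + W\right)^{2} = 6 \cdot 4 \left(1 - \frac{1}{3}\right)^{2} = 24 \left(\frac{2}{3}\right)^{2} = 24 \cdot \frac{4}{9} = \frac{32}{3}$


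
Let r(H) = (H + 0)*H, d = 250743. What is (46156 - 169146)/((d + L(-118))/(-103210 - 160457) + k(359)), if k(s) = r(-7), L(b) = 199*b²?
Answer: -16214202165/4949032 ≈ -3276.2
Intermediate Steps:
r(H) = H² (r(H) = H*H = H²)
k(s) = 49 (k(s) = (-7)² = 49)
(46156 - 169146)/((d + L(-118))/(-103210 - 160457) + k(359)) = (46156 - 169146)/((250743 + 199*(-118)²)/(-103210 - 160457) + 49) = -122990/((250743 + 199*13924)/(-263667) + 49) = -122990/((250743 + 2770876)*(-1/263667) + 49) = -122990/(3021619*(-1/263667) + 49) = -122990/(-3021619/263667 + 49) = -122990/9898064/263667 = -122990*263667/9898064 = -16214202165/4949032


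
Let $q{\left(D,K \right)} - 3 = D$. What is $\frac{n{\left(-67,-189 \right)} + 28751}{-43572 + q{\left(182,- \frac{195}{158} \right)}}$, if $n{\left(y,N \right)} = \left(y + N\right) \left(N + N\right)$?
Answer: $- \frac{125519}{43387} \approx -2.893$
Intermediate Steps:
$n{\left(y,N \right)} = 2 N \left(N + y\right)$ ($n{\left(y,N \right)} = \left(N + y\right) 2 N = 2 N \left(N + y\right)$)
$q{\left(D,K \right)} = 3 + D$
$\frac{n{\left(-67,-189 \right)} + 28751}{-43572 + q{\left(182,- \frac{195}{158} \right)}} = \frac{2 \left(-189\right) \left(-189 - 67\right) + 28751}{-43572 + \left(3 + 182\right)} = \frac{2 \left(-189\right) \left(-256\right) + 28751}{-43572 + 185} = \frac{96768 + 28751}{-43387} = 125519 \left(- \frac{1}{43387}\right) = - \frac{125519}{43387}$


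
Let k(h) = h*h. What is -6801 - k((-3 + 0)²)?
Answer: -6882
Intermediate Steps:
k(h) = h²
-6801 - k((-3 + 0)²) = -6801 - ((-3 + 0)²)² = -6801 - ((-3)²)² = -6801 - 1*9² = -6801 - 1*81 = -6801 - 81 = -6882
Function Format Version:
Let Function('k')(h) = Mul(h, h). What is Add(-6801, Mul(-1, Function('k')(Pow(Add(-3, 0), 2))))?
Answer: -6882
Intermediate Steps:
Function('k')(h) = Pow(h, 2)
Add(-6801, Mul(-1, Function('k')(Pow(Add(-3, 0), 2)))) = Add(-6801, Mul(-1, Pow(Pow(Add(-3, 0), 2), 2))) = Add(-6801, Mul(-1, Pow(Pow(-3, 2), 2))) = Add(-6801, Mul(-1, Pow(9, 2))) = Add(-6801, Mul(-1, 81)) = Add(-6801, -81) = -6882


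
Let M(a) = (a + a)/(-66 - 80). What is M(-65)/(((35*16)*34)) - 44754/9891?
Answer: -592417493/130930464 ≈ -4.5247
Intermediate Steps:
M(a) = -a/73 (M(a) = (2*a)/(-146) = (2*a)*(-1/146) = -a/73)
M(-65)/(((35*16)*34)) - 44754/9891 = (-1/73*(-65))/(((35*16)*34)) - 44754/9891 = 65/(73*((560*34))) - 44754*1/9891 = (65/73)/19040 - 14918/3297 = (65/73)*(1/19040) - 14918/3297 = 13/277984 - 14918/3297 = -592417493/130930464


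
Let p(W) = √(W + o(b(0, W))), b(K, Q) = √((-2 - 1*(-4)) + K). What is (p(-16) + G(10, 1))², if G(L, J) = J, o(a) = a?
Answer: (1 + I*√(16 - √2))² ≈ -13.586 + 7.6383*I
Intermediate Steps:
b(K, Q) = √(2 + K) (b(K, Q) = √((-2 + 4) + K) = √(2 + K))
p(W) = √(W + √2) (p(W) = √(W + √(2 + 0)) = √(W + √2))
(p(-16) + G(10, 1))² = (√(-16 + √2) + 1)² = (1 + √(-16 + √2))²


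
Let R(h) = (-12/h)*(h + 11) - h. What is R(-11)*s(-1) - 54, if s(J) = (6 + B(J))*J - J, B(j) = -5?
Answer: -54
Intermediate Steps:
R(h) = -h - 12*(11 + h)/h (R(h) = (-12/h)*(11 + h) - h = -12*(11 + h)/h - h = -h - 12*(11 + h)/h)
s(J) = 0 (s(J) = (6 - 5)*J - J = 1*J - J = J - J = 0)
R(-11)*s(-1) - 54 = (-12 - 1*(-11) - 132/(-11))*0 - 54 = (-12 + 11 - 132*(-1/11))*0 - 54 = (-12 + 11 + 12)*0 - 54 = 11*0 - 54 = 0 - 54 = -54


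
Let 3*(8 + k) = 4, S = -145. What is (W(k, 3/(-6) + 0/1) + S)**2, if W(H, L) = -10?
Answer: 24025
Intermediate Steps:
k = -20/3 (k = -8 + (1/3)*4 = -8 + 4/3 = -20/3 ≈ -6.6667)
(W(k, 3/(-6) + 0/1) + S)**2 = (-10 - 145)**2 = (-155)**2 = 24025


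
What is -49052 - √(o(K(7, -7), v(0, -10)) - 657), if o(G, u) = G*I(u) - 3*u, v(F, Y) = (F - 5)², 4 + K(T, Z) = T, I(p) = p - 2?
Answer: -49052 - I*√663 ≈ -49052.0 - 25.749*I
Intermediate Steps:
I(p) = -2 + p
K(T, Z) = -4 + T
v(F, Y) = (-5 + F)²
o(G, u) = -3*u + G*(-2 + u) (o(G, u) = G*(-2 + u) - 3*u = -3*u + G*(-2 + u))
-49052 - √(o(K(7, -7), v(0, -10)) - 657) = -49052 - √((-3*(-5 + 0)² + (-4 + 7)*(-2 + (-5 + 0)²)) - 657) = -49052 - √((-3*(-5)² + 3*(-2 + (-5)²)) - 657) = -49052 - √((-3*25 + 3*(-2 + 25)) - 657) = -49052 - √((-75 + 3*23) - 657) = -49052 - √((-75 + 69) - 657) = -49052 - √(-6 - 657) = -49052 - √(-663) = -49052 - I*√663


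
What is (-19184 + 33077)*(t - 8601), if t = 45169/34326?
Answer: -1367037657667/11442 ≈ -1.1948e+8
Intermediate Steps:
t = 45169/34326 (t = 45169*(1/34326) = 45169/34326 ≈ 1.3159)
(-19184 + 33077)*(t - 8601) = (-19184 + 33077)*(45169/34326 - 8601) = 13893*(-295192757/34326) = -1367037657667/11442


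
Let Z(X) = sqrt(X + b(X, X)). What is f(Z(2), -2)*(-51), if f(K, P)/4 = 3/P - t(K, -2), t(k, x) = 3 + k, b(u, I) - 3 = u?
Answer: 918 + 204*sqrt(7) ≈ 1457.7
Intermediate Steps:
b(u, I) = 3 + u
Z(X) = sqrt(3 + 2*X) (Z(X) = sqrt(X + (3 + X)) = sqrt(3 + 2*X))
f(K, P) = -12 - 4*K + 12/P (f(K, P) = 4*(3/P - (3 + K)) = 4*(3/P + (-3 - K)) = 4*(-3 - K + 3/P) = -12 - 4*K + 12/P)
f(Z(2), -2)*(-51) = (-12 - 4*sqrt(3 + 2*2) + 12/(-2))*(-51) = (-12 - 4*sqrt(3 + 4) + 12*(-1/2))*(-51) = (-12 - 4*sqrt(7) - 6)*(-51) = (-18 - 4*sqrt(7))*(-51) = 918 + 204*sqrt(7)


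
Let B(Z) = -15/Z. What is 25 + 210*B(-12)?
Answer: 575/2 ≈ 287.50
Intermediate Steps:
25 + 210*B(-12) = 25 + 210*(-15/(-12)) = 25 + 210*(-15*(-1/12)) = 25 + 210*(5/4) = 25 + 525/2 = 575/2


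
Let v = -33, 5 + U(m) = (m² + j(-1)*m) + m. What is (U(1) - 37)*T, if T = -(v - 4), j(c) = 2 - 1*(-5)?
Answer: -1221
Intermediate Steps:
j(c) = 7 (j(c) = 2 + 5 = 7)
U(m) = -5 + m² + 8*m (U(m) = -5 + ((m² + 7*m) + m) = -5 + (m² + 8*m) = -5 + m² + 8*m)
T = 37 (T = -(-33 - 4) = -1*(-37) = 37)
(U(1) - 37)*T = ((-5 + 1² + 8*1) - 37)*37 = ((-5 + 1 + 8) - 37)*37 = (4 - 37)*37 = -33*37 = -1221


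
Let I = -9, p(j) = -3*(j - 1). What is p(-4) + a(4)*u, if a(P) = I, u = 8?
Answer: -57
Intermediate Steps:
p(j) = 3 - 3*j (p(j) = -3*(-1 + j) = 3 - 3*j)
a(P) = -9
p(-4) + a(4)*u = (3 - 3*(-4)) - 9*8 = (3 + 12) - 72 = 15 - 72 = -57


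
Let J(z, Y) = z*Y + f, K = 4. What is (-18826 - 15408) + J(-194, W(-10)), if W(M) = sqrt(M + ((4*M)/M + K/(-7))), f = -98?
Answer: -34332 - 194*I*sqrt(322)/7 ≈ -34332.0 - 497.31*I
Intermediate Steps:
W(M) = sqrt(24/7 + M) (W(M) = sqrt(M + ((4*M)/M + 4/(-7))) = sqrt(M + (4 + 4*(-1/7))) = sqrt(M + (4 - 4/7)) = sqrt(M + 24/7) = sqrt(24/7 + M))
J(z, Y) = -98 + Y*z (J(z, Y) = z*Y - 98 = Y*z - 98 = -98 + Y*z)
(-18826 - 15408) + J(-194, W(-10)) = (-18826 - 15408) + (-98 + (sqrt(168 + 49*(-10))/7)*(-194)) = -34234 + (-98 + (sqrt(168 - 490)/7)*(-194)) = -34234 + (-98 + (sqrt(-322)/7)*(-194)) = -34234 + (-98 + ((I*sqrt(322))/7)*(-194)) = -34234 + (-98 + (I*sqrt(322)/7)*(-194)) = -34234 + (-98 - 194*I*sqrt(322)/7) = -34332 - 194*I*sqrt(322)/7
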